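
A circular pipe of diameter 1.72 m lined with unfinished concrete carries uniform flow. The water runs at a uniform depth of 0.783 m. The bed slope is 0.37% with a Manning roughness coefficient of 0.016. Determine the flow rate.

Q = 2.14 m³/s

For a circular section of diameter D = 1.72 m at depth y = 0.783 m, the central angle is θ = 2 arccos(1 − 2y/D) = 2.962 rad. Then A = (D²/8)(θ − sin θ) = 1.029 m² and P = Dθ/2 = 2.548 m.
Hydraulic radius R = A/P = 1.029/2.548 = 0.4041 m.
Manning's equation: Q = (1/n) A R^(2/3) S^(1/2) = (1/0.016) × 1.029 × 0.4041^(2/3) × 0.0037^(1/2) = 2.14 m³/s.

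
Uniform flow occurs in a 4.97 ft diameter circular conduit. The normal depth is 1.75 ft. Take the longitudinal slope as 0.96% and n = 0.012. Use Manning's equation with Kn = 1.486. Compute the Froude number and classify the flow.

For a circular section of diameter D = 4.97 ft at depth y = 1.75 ft, the central angle is θ = 2 arccos(1 − 2y/D) = 2.541 rad. Then A = (D²/8)(θ − sin θ) = 6.101 ft² and P = Dθ/2 = 6.315 ft.
Hydraulic radius R = A/P = 6.101/6.315 = 0.9662 ft.
V = (1.486/n) R^(2/3) √S = (1.486/0.012) × 0.9662^(2/3) × √0.0096 = 11.86 ft/s. Hydraulic depth D_h = A/T = 6.101/4.748 = 1.285 ft.
Froude number Fr = V/√(g·D_h) = 11.86/√(32.2×1.285) = 1.84, which is greater than 1, so the flow is supercritical.

supercritical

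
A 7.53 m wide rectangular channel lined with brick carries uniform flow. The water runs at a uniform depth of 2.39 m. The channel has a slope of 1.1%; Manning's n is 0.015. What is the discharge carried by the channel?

Flow area A = b·y = 7.53 × 2.39 = 18 m². Wetted perimeter P = b + 2y = 7.53 + 2×2.39 = 12.31 m.
Hydraulic radius R = A/P = 18/12.31 = 1.462 m.
Manning's equation: Q = (1/n) A R^(2/3) S^(1/2) = (1/0.015) × 18 × 1.462^(2/3) × 0.011^(1/2) = 162 m³/s.

Q = 162 m³/s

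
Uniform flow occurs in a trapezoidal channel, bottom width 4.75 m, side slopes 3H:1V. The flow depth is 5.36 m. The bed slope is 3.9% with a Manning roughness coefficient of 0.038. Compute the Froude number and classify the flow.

supercritical

With bottom width b = 4.75 m and side slope z = 3: A = (b + zy)y = (4.75 + 3×5.36)×5.36 = 111.6 m²; P = b + 2y√(1+z²) = 4.75 + 2×5.36×3.162 = 38.65 m.
Hydraulic radius R = A/P = 111.6/38.65 = 2.889 m.
V = (1/n) R^(2/3) √S = (1/0.038) × 2.889^(2/3) × √0.039 = 10.54 m/s. Hydraulic depth D_h = A/T = 111.6/36.91 = 3.025 m.
Froude number Fr = V/√(g·D_h) = 10.54/√(9.81×3.025) = 1.94, which is greater than 1, so the flow is supercritical.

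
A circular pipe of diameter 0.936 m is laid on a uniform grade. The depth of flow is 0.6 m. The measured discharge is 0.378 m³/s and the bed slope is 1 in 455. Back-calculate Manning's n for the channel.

For a circular section of diameter D = 0.936 m at depth y = 0.6 m, the central angle is θ = 2 arccos(1 − 2y/D) = 3.713 rad. Then A = (D²/8)(θ − sin θ) = 0.4659 m² and P = Dθ/2 = 1.738 m.
Hydraulic radius R = A/P = 0.4659/1.738 = 0.2681 m.
Rearranging Manning's equation: n = (1/Q) A R^(2/3) S^(1/2) = (1/0.378) × 0.4659 × 0.2681^(2/3) × √0.002198 = 0.024.

n = 0.024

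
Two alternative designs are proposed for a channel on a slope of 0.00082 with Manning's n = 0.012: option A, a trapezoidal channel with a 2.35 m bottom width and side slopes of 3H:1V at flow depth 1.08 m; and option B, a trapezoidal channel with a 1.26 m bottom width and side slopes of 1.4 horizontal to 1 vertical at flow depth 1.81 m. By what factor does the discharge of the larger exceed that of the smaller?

1.42

Channel A: With bottom width b = 2.35 m and side slope z = 3: A = (b + zy)y = (2.35 + 3×1.08)×1.08 = 6.037 m²; P = b + 2y√(1+z²) = 2.35 + 2×1.08×3.162 = 9.181 m. Hydraulic radius R = A/P = 6.037/9.181 = 0.6576 m. Q_A = (1/0.012)·6.037·0.6576^(2/3)·√0.00082 = 10.89 m³/s.
Channel B: With bottom width b = 1.26 m and side slope z = 1.4: A = (b + zy)y = (1.26 + 1.4×1.81)×1.81 = 6.867 m²; P = b + 2y√(1+z²) = 1.26 + 2×1.81×1.72 = 7.488 m. Hydraulic radius R = A/P = 6.867/7.488 = 0.9171 m. Q_B = (1/0.012)·6.867·0.9171^(2/3)·√0.00082 = 15.47 m³/s.
The larger discharge is 15.47 m³/s and the smaller is 10.89 m³/s; the ratio is 1.42.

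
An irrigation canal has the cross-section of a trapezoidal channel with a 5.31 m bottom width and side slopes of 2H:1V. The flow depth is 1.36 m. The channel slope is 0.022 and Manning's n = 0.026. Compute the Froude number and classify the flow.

With bottom width b = 5.31 m and side slope z = 2: A = (b + zy)y = (5.31 + 2×1.36)×1.36 = 10.92 m²; P = b + 2y√(1+z²) = 5.31 + 2×1.36×2.236 = 11.39 m.
Hydraulic radius R = A/P = 10.92/11.39 = 0.9586 m.
V = (1/n) R^(2/3) √S = (1/0.026) × 0.9586^(2/3) × √0.022 = 5.546 m/s. Hydraulic depth D_h = A/T = 10.92/10.75 = 1.016 m.
Froude number Fr = V/√(g·D_h) = 5.546/√(9.81×1.016) = 1.76, which is greater than 1, so the flow is supercritical.

supercritical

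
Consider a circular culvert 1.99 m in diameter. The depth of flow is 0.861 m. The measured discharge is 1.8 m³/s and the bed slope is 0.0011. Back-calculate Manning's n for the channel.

n = 0.014

For a circular section of diameter D = 1.99 m at depth y = 0.861 m, the central angle is θ = 2 arccos(1 − 2y/D) = 2.871 rad. Then A = (D²/8)(θ − sin θ) = 1.289 m² and P = Dθ/2 = 2.857 m.
Hydraulic radius R = A/P = 1.289/2.857 = 0.4513 m.
Rearranging Manning's equation: n = (1/Q) A R^(2/3) S^(1/2) = (1/1.8) × 1.289 × 0.4513^(2/3) × √0.0011 = 0.014.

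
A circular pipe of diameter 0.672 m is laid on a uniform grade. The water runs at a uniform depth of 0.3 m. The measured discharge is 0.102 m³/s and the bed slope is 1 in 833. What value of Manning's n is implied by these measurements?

For a circular section of diameter D = 0.672 m at depth y = 0.3 m, the central angle is θ = 2 arccos(1 − 2y/D) = 2.927 rad. Then A = (D²/8)(θ − sin θ) = 0.1532 m² and P = Dθ/2 = 0.9834 m.
Hydraulic radius R = A/P = 0.1532/0.9834 = 0.1558 m.
Rearranging Manning's equation: n = (1/Q) A R^(2/3) S^(1/2) = (1/0.102) × 0.1532 × 0.1558^(2/3) × √0.0012 = 0.0151.

n = 0.0151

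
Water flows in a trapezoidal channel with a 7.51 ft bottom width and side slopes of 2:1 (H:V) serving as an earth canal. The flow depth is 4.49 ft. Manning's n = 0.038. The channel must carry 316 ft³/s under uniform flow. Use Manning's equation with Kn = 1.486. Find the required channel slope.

S = 0.00319

With bottom width b = 7.51 ft and side slope z = 2: A = (b + zy)y = (7.51 + 2×4.49)×4.49 = 74.04 ft²; P = b + 2y√(1+z²) = 7.51 + 2×4.49×2.236 = 27.59 ft.
Hydraulic radius R = A/P = 74.04/27.59 = 2.684 ft.
From Manning's equation, S = [nQ / (1.486 A R^(2/3))]² = [0.038 × 316 / (1.486 × 74.04 × 2.684^(2/3))]² = 0.00319.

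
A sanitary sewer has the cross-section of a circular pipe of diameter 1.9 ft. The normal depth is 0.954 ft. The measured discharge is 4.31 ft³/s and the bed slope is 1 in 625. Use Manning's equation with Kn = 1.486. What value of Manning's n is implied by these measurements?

For a circular section of diameter D = 1.9 ft at depth y = 0.954 ft, the central angle is θ = 2 arccos(1 − 2y/D) = 3.15 rad. Then A = (D²/8)(θ − sin θ) = 1.425 ft² and P = Dθ/2 = 2.993 ft.
Hydraulic radius R = A/P = 1.425/2.993 = 0.4763 ft.
Rearranging Manning's equation: n = (1.486/Q) A R^(2/3) S^(1/2) = (1.486/4.31) × 1.425 × 0.4763^(2/3) × √0.0016 = 0.012.

n = 0.012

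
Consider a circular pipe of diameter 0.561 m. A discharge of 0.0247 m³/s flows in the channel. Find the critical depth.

y_c = 0.1 m

At critical depth, Q² T / (g A³) = 1, i.e. A³/T = Q²/g = 0.0247²/9.81 = 0.00006219.
Try y = 0.122 m: A³/T = 0.0001348 — high.
Try y = 0.1 m: A³/T = 0.00006184 — matches.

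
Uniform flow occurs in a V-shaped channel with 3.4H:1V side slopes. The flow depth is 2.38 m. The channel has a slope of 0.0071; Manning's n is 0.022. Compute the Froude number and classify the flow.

supercritical

For a triangular section with side slope z = 3.4: A = zy² = 3.4×2.38² = 19.26 m²; P = 2y√(1+z²) = 2×2.38×3.544 = 16.87 m.
Hydraulic radius R = A/P = 19.26/16.87 = 1.142 m.
V = (1/n) R^(2/3) √S = (1/0.022) × 1.142^(2/3) × √0.0071 = 4.184 m/s. Hydraulic depth D_h = A/T = 19.26/16.18 = 1.19 m.
Froude number Fr = V/√(g·D_h) = 4.184/√(9.81×1.19) = 1.22, which is greater than 1, so the flow is supercritical.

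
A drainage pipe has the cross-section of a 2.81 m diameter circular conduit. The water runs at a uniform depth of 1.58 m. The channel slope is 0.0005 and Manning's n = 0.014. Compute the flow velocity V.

V = 1.32 m/s

For a circular section of diameter D = 2.81 m at depth y = 1.58 m, the central angle is θ = 2 arccos(1 − 2y/D) = 3.391 rad. Then A = (D²/8)(θ − sin θ) = 3.591 m² and P = Dθ/2 = 4.765 m.
Hydraulic radius R = A/P = 3.591/4.765 = 0.7537 m.
From Manning's equation, V = (1/n) R^(2/3) S^(1/2) = (1/0.014) × 0.7537^(2/3) × 0.0005^(1/2) = 1.32 m/s.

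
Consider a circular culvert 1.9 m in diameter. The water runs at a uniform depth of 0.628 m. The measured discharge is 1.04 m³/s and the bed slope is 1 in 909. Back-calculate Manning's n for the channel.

n = 0.013

For a circular section of diameter D = 1.9 m at depth y = 0.628 m, the central angle is θ = 2 arccos(1 − 2y/D) = 2.45 rad. Then A = (D²/8)(θ − sin θ) = 0.8178 m² and P = Dθ/2 = 2.327 m.
Hydraulic radius R = A/P = 0.8178/2.327 = 0.3514 m.
Rearranging Manning's equation: n = (1/Q) A R^(2/3) S^(1/2) = (1/1.04) × 0.8178 × 0.3514^(2/3) × √0.0011 = 0.013.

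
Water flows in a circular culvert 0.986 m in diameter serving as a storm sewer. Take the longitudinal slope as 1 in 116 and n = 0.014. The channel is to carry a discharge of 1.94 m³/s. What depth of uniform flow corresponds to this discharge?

y_n = 0.786 m

Manning's equation rearranged: A R^(2/3) = nQ / (1·√S) = 0.014 × 1.94 / (√0.008621) = 0.2925.
Try y = 0.917 m: A R^(2/3) = 0.3228 — too large.
Try y = 0.559 m: A R^(2/3) = 0.1846 — too small.
Try y = 0.786 m: A R^(2/3) = 0.2924 — matches.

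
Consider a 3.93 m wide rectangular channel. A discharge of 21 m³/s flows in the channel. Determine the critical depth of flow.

For a rectangular channel, critical depth y_c = (q²/g)^(1/3) where q = Q/b = 21/3.93 = 5.344 m²/s.
So y_c = (5.344²/9.81)^(1/3) = 1.43 m.

y_c = 1.43 m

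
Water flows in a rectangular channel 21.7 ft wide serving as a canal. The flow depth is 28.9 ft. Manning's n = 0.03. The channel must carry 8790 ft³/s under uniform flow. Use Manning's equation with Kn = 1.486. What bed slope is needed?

Flow area A = b·y = 21.7 × 28.9 = 627.1 ft². Wetted perimeter P = b + 2y = 21.7 + 2×28.9 = 79.5 ft.
Hydraulic radius R = A/P = 627.1/79.5 = 7.888 ft.
From Manning's equation, S = [nQ / (1.486 A R^(2/3))]² = [0.03 × 8790 / (1.486 × 627.1 × 7.888^(2/3))]² = 0.0051.

S = 0.0051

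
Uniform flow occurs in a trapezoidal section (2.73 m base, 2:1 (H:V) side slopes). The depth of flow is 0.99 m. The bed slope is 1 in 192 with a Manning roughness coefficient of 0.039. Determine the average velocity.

V = 1.39 m/s

With bottom width b = 2.73 m and side slope z = 2: A = (b + zy)y = (2.73 + 2×0.99)×0.99 = 4.663 m²; P = b + 2y√(1+z²) = 2.73 + 2×0.99×2.236 = 7.157 m.
Hydraulic radius R = A/P = 4.663/7.157 = 0.6515 m.
From Manning's equation, V = (1/n) R^(2/3) S^(1/2) = (1/0.039) × 0.6515^(2/3) × 0.005208^(1/2) = 1.39 m/s.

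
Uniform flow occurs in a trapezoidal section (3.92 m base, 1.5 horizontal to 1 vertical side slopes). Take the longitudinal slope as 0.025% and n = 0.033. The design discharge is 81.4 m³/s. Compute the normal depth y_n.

Manning's equation rearranged: A R^(2/3) = nQ / (1·√S) = 0.033 × 81.4 / (√0.00025) = 169.9.
Trying y = 7.46 m: A R^(2/3) = 267.6 — too large.
Trying y = 4.18 m: A R^(2/3) = 72.98 — too small.
Trying y = 6.12 m: A R^(2/3) = 169.9 — close enough.

y_n = 6.12 m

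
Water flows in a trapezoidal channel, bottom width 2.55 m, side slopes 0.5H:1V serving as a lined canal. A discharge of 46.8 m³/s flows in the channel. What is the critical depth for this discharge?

y_c = 2.7 m

At critical depth, Q² T / (g A³) = 1, i.e. A³/T = Q²/g = 46.8²/9.81 = 223.3.
At y = 2.3 m: A³/T = 127.1 — low.
At y = 3.39 m: A³/T = 501.7 — high.
At y = 2.7 m: A³/T = 222.4 — ≈ 223.3.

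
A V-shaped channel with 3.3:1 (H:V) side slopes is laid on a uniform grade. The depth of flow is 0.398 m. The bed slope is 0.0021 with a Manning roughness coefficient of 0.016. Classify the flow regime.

For a triangular section with side slope z = 3.3: A = zy² = 3.3×0.398² = 0.5227 m²; P = 2y√(1+z²) = 2×0.398×3.448 = 2.745 m.
Hydraulic radius R = A/P = 0.5227/2.745 = 0.1904 m.
V = (1/n) R^(2/3) √S = (1/0.016) × 0.1904^(2/3) × √0.0021 = 0.9481 m/s. Hydraulic depth D_h = A/T = 0.5227/2.627 = 0.199 m.
Froude number Fr = V/√(g·D_h) = 0.9481/√(9.81×0.199) = 0.679, which is less than 1, so the flow is subcritical.

subcritical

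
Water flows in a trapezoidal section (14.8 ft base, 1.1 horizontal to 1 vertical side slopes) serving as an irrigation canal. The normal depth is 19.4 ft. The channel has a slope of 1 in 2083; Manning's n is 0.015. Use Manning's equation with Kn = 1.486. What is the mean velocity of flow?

V = 9.85 ft/s

With bottom width b = 14.8 ft and side slope z = 1.1: A = (b + zy)y = (14.8 + 1.1×19.4)×19.4 = 701.1 ft²; P = b + 2y√(1+z²) = 14.8 + 2×19.4×1.487 = 72.48 ft.
Hydraulic radius R = A/P = 701.1/72.48 = 9.673 ft.
From Manning's equation, V = (1.486/n) R^(2/3) S^(1/2) = (1.486/0.015) × 9.673^(2/3) × 0.0004801^(1/2) = 9.85 ft/s.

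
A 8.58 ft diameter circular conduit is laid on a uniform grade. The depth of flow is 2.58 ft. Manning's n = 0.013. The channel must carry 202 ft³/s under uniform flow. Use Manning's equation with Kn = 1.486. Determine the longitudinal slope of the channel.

For a circular section of diameter D = 8.58 ft at depth y = 2.58 ft, the central angle is θ = 2 arccos(1 − 2y/D) = 2.322 rad. Then A = (D²/8)(θ − sin θ) = 14.64 ft² and P = Dθ/2 = 9.96 ft.
Hydraulic radius R = A/P = 14.64/9.96 = 1.469 ft.
From Manning's equation, S = [nQ / (1.486 A R^(2/3))]² = [0.013 × 202 / (1.486 × 14.64 × 1.469^(2/3))]² = 0.00873.

S = 0.00873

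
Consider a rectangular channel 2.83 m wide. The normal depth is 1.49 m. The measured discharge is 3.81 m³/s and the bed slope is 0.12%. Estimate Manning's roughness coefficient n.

Flow area A = b·y = 2.83 × 1.49 = 4.217 m². Wetted perimeter P = b + 2y = 2.83 + 2×1.49 = 5.81 m.
Hydraulic radius R = A/P = 4.217/5.81 = 0.7258 m.
Rearranging Manning's equation: n = (1/Q) A R^(2/3) S^(1/2) = (1/3.81) × 4.217 × 0.7258^(2/3) × √0.0012 = 0.031.

n = 0.031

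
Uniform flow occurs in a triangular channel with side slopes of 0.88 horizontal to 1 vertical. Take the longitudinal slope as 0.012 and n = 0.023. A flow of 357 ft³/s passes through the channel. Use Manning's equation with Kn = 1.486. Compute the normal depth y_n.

Manning's equation rearranged: A R^(2/3) = nQ / (1.486·√S) = 0.023 × 357 / (1.486 × √0.012) = 50.44.
Try y = 7.6 ft: A R^(2/3) = 93.89 — over.
Try y = 4.65 ft: A R^(2/3) = 25.33 — short.
Try y = 6.02 ft: A R^(2/3) = 50.43 — matches.

y_n = 6.02 ft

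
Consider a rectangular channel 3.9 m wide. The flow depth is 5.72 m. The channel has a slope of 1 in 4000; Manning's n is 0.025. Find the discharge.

Q = 18.1 m³/s

Flow area A = b·y = 3.9 × 5.72 = 22.31 m². Wetted perimeter P = b + 2y = 3.9 + 2×5.72 = 15.34 m.
Hydraulic radius R = A/P = 22.31/15.34 = 1.454 m.
Manning's equation: Q = (1/n) A R^(2/3) S^(1/2) = (1/0.025) × 22.31 × 1.454^(2/3) × 0.00025^(1/2) = 18.1 m³/s.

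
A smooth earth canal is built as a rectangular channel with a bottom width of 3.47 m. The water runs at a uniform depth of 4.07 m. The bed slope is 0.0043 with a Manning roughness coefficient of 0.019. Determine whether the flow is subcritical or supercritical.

Flow area A = b·y = 3.47 × 4.07 = 14.12 m². Wetted perimeter P = b + 2y = 3.47 + 2×4.07 = 11.61 m.
Hydraulic radius R = A/P = 14.12/11.61 = 1.216 m.
V = (1/n) R^(2/3) √S = (1/0.019) × 1.216^(2/3) × √0.0043 = 3.933 m/s. Hydraulic depth D_h = A/T = 14.12/3.47 = 4.07 m.
Froude number Fr = V/√(g·D_h) = 3.933/√(9.81×4.07) = 0.622, which is less than 1, so the flow is subcritical.

subcritical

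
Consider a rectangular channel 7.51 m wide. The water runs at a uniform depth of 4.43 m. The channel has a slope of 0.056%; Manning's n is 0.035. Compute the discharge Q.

Q = 36.1 m³/s

Flow area A = b·y = 7.51 × 4.43 = 33.27 m². Wetted perimeter P = b + 2y = 7.51 + 2×4.43 = 16.37 m.
Hydraulic radius R = A/P = 33.27/16.37 = 2.032 m.
Manning's equation: Q = (1/n) A R^(2/3) S^(1/2) = (1/0.035) × 33.27 × 2.032^(2/3) × 0.00056^(1/2) = 36.1 m³/s.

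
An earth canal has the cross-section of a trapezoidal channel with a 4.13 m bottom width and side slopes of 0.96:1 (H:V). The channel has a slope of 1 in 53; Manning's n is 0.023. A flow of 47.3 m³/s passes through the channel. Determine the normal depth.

Manning's equation rearranged: A R^(2/3) = nQ / (1·√S) = 0.023 × 47.3 / (√0.01887) = 7.92.
Trying y = 0.992 m: A R^(2/3) = 4.098 — too small.
Trying y = 1.45 m: A R^(2/3) = 7.913 — matches.

y_n = 1.45 m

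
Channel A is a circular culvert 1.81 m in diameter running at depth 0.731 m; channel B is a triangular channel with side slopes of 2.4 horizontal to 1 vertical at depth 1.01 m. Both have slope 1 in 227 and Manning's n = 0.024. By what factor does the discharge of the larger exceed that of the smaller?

2.83

Channel A: For a circular section of diameter D = 1.81 m at depth y = 0.731 m, the central angle is θ = 2 arccos(1 − 2y/D) = 2.755 rad. Then A = (D²/8)(θ − sin θ) = 0.9735 m² and P = Dθ/2 = 2.493 m. Hydraulic radius R = A/P = 0.9735/2.493 = 0.3905 m. Q_A = (1/0.024)·0.9735·0.3905^(2/3)·√0.004405 = 1.438 m³/s.
Channel B: For a triangular section with side slope z = 2.4: A = zy² = 2.4×1.01² = 2.448 m²; P = 2y√(1+z²) = 2×1.01×2.6 = 5.252 m. Hydraulic radius R = A/P = 2.448/5.252 = 0.4662 m. Q_B = (1/0.024)·2.448·0.4662^(2/3)·√0.004405 = 4.071 m³/s.
The larger discharge is 4.071 m³/s and the smaller is 1.438 m³/s; the ratio is 2.83.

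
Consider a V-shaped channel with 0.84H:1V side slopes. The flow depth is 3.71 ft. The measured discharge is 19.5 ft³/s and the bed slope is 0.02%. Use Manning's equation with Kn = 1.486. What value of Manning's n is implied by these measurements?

n = 0.014

For a triangular section with side slope z = 0.84: A = zy² = 0.84×3.71² = 11.56 ft²; P = 2y√(1+z²) = 2×3.71×1.306 = 9.69 ft.
Hydraulic radius R = A/P = 11.56/9.69 = 1.193 ft.
Rearranging Manning's equation: n = (1.486/Q) A R^(2/3) S^(1/2) = (1.486/19.5) × 11.56 × 1.193^(2/3) × √0.0002 = 0.014.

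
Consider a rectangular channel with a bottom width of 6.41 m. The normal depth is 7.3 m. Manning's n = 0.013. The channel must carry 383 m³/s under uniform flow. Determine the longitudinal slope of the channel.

Flow area A = b·y = 6.41 × 7.3 = 46.79 m². Wetted perimeter P = b + 2y = 6.41 + 2×7.3 = 21.01 m.
Hydraulic radius R = A/P = 46.79/21.01 = 2.227 m.
From Manning's equation, S = [nQ / (1 A R^(2/3))]² = [0.013 × 383 / (1 × 46.79 × 2.227^(2/3))]² = 0.00389.

S = 0.00389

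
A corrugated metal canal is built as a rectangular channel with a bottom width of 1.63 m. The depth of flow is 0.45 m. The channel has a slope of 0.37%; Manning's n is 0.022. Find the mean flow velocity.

Flow area A = b·y = 1.63 × 0.45 = 0.7335 m². Wetted perimeter P = b + 2y = 1.63 + 2×0.45 = 2.53 m.
Hydraulic radius R = A/P = 0.7335/2.53 = 0.2899 m.
From Manning's equation, V = (1/n) R^(2/3) S^(1/2) = (1/0.022) × 0.2899^(2/3) × 0.0037^(1/2) = 1.21 m/s.

V = 1.21 m/s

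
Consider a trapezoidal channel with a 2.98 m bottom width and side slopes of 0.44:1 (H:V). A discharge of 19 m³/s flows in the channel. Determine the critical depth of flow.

y_c = 1.49 m

At critical depth, Q² T / (g A³) = 1, i.e. A³/T = Q²/g = 19²/9.81 = 36.8.
At y = 1.79 m: A³/T = 67.34 — over.
At y = 1.3 m: A³/T = 23.87 — short.
At y = 1.49 m: A³/T = 37.04 — ≈ 36.8.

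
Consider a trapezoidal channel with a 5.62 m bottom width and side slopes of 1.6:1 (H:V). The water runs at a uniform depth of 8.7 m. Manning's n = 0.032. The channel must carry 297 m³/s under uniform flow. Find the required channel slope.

S = 0.000431

With bottom width b = 5.62 m and side slope z = 1.6: A = (b + zy)y = (5.62 + 1.6×8.7)×8.7 = 170 m²; P = b + 2y√(1+z²) = 5.62 + 2×8.7×1.887 = 38.45 m.
Hydraulic radius R = A/P = 170/38.45 = 4.421 m.
From Manning's equation, S = [nQ / (1 A R^(2/3))]² = [0.032 × 297 / (1 × 170 × 4.421^(2/3))]² = 0.000431.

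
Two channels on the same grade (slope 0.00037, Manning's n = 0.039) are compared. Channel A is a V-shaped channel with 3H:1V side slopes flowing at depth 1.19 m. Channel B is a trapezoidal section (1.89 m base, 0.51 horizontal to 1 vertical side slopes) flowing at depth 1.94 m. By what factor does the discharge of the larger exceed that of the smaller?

Channel A: For a triangular section with side slope z = 3: A = zy² = 3×1.19² = 4.248 m²; P = 2y√(1+z²) = 2×1.19×3.162 = 7.526 m. Hydraulic radius R = A/P = 4.248/7.526 = 0.5645 m. Q_A = (1/0.039)·4.248·0.5645^(2/3)·√0.00037 = 1.431 m³/s.
Channel B: With bottom width b = 1.89 m and side slope z = 0.51: A = (b + zy)y = (1.89 + 0.51×1.94)×1.94 = 5.586 m²; P = b + 2y√(1+z²) = 1.89 + 2×1.94×1.123 = 6.245 m. Hydraulic radius R = A/P = 5.586/6.245 = 0.8944 m. Q_B = (1/0.039)·5.586·0.8944^(2/3)·√0.00037 = 2.558 m³/s.
The larger discharge is 2.558 m³/s and the smaller is 1.431 m³/s; the ratio is 1.79.

1.79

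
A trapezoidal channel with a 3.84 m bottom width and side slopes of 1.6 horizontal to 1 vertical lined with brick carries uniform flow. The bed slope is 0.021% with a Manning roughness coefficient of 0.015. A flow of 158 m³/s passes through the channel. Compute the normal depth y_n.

Manning's equation rearranged: A R^(2/3) = nQ / (1·√S) = 0.015 × 158 / (√0.00021) = 163.5.
At y = 7.36 m: A R^(2/3) = 271.7 — too large.
At y = 4.2 m: A R^(2/3) = 76.21 — too small.
At y = 5.91 m: A R^(2/3) = 163.7 — matches.

y_n = 5.91 m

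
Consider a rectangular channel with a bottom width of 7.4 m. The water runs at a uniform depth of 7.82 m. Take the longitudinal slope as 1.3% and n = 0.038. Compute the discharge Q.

Q = 321 m³/s

Flow area A = b·y = 7.4 × 7.82 = 57.87 m². Wetted perimeter P = b + 2y = 7.4 + 2×7.82 = 23.04 m.
Hydraulic radius R = A/P = 57.87/23.04 = 2.512 m.
Manning's equation: Q = (1/n) A R^(2/3) S^(1/2) = (1/0.038) × 57.87 × 2.512^(2/3) × 0.013^(1/2) = 321 m³/s.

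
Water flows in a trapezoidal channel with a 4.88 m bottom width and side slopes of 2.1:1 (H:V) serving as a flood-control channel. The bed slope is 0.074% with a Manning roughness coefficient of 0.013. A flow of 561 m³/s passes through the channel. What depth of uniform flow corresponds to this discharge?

y_n = 6.44 m

Manning's equation rearranged: A R^(2/3) = nQ / (1·√S) = 0.013 × 561 / (√0.00074) = 268.1.
Trying y = 4.76 m: A R^(2/3) = 134.6 — low.
Trying y = 7.8 m: A R^(2/3) = 419.8 — high.
Trying y = 6.44 m: A R^(2/3) = 268.1 — close enough.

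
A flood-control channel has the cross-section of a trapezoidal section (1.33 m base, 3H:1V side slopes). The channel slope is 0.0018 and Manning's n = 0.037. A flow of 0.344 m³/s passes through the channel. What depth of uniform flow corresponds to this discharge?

Manning's equation rearranged: A R^(2/3) = nQ / (1·√S) = 0.037 × 0.344 / (√0.0018) = 0.3.
Trying y = 0.407 m: A R^(2/3) = 0.4294 — over.
Trying y = 0.261 m: A R^(2/3) = 0.1791 — short.
Trying y = 0.34 m: A R^(2/3) = 0.2996 — matches.

y_n = 0.34 m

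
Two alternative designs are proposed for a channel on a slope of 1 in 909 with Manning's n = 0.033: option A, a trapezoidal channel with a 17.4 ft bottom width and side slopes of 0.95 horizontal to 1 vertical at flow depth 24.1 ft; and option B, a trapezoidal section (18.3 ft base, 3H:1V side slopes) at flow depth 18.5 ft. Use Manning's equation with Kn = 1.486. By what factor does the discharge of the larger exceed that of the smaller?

Channel A: With bottom width b = 17.4 ft and side slope z = 0.95: A = (b + zy)y = (17.4 + 0.95×24.1)×24.1 = 971.1 ft²; P = b + 2y√(1+z²) = 17.4 + 2×24.1×1.379 = 83.88 ft. Hydraulic radius R = A/P = 971.1/83.88 = 11.58 ft. Q_A = (1.486/0.033)·971.1·11.58^(2/3)·√0.0011 = 7423 ft³/s.
Channel B: With bottom width b = 18.3 ft and side slope z = 3: A = (b + zy)y = (18.3 + 3×18.5)×18.5 = 1365 ft²; P = b + 2y√(1+z²) = 18.3 + 2×18.5×3.162 = 135.3 ft. Hydraulic radius R = A/P = 1365/135.3 = 10.09 ft. Q_B = (1.486/0.033)·1365·10.09^(2/3)·√0.0011 = 9522 ft³/s.
The larger discharge is 9522 ft³/s and the smaller is 7423 ft³/s; the ratio is 1.28.

1.28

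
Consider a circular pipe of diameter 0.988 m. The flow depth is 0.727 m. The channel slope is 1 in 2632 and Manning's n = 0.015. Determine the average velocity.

V = 0.578 m/s

For a circular section of diameter D = 0.988 m at depth y = 0.727 m, the central angle is θ = 2 arccos(1 − 2y/D) = 4.124 rad. Then A = (D²/8)(θ − sin θ) = 0.6047 m² and P = Dθ/2 = 2.037 m.
Hydraulic radius R = A/P = 0.6047/2.037 = 0.2968 m.
From Manning's equation, V = (1/n) R^(2/3) S^(1/2) = (1/0.015) × 0.2968^(2/3) × 0.0003799^(1/2) = 0.578 m/s.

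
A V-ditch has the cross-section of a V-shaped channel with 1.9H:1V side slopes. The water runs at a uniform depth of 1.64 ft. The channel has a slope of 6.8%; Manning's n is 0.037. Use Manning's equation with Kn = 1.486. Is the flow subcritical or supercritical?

supercritical

For a triangular section with side slope z = 1.9: A = zy² = 1.9×1.64² = 5.11 ft²; P = 2y√(1+z²) = 2×1.64×2.147 = 7.042 ft.
Hydraulic radius R = A/P = 5.11/7.042 = 0.7256 ft.
V = (1.486/n) R^(2/3) √S = (1.486/0.037) × 0.7256^(2/3) × √0.068 = 8.457 ft/s. Hydraulic depth D_h = A/T = 5.11/6.232 = 0.82 ft.
Froude number Fr = V/√(g·D_h) = 8.457/√(32.2×0.82) = 1.65, which is greater than 1, so the flow is supercritical.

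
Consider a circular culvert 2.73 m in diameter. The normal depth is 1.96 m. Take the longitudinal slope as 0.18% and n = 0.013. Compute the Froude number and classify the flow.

For a circular section of diameter D = 2.73 m at depth y = 1.96 m, the central angle is θ = 2 arccos(1 − 2y/D) = 4.044 rad. Then A = (D²/8)(θ − sin θ) = 4.498 m² and P = Dθ/2 = 5.52 m.
Hydraulic radius R = A/P = 4.498/5.52 = 0.8149 m.
V = (1/n) R^(2/3) √S = (1/0.013) × 0.8149^(2/3) × √0.0018 = 2.847 m/s. Hydraulic depth D_h = A/T = 4.498/2.457 = 1.831 m.
Froude number Fr = V/√(g·D_h) = 2.847/√(9.81×1.831) = 0.672, which is less than 1, so the flow is subcritical.

subcritical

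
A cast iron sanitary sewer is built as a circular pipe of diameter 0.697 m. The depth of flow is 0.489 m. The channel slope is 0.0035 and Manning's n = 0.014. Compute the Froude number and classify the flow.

For a circular section of diameter D = 0.697 m at depth y = 0.489 m, the central angle is θ = 2 arccos(1 − 2y/D) = 3.972 rad. Then A = (D²/8)(θ − sin θ) = 0.286 m² and P = Dθ/2 = 1.384 m.
Hydraulic radius R = A/P = 0.286/1.384 = 0.2066 m.
V = (1/n) R^(2/3) √S = (1/0.014) × 0.2066^(2/3) × √0.0035 = 1.477 m/s. Hydraulic depth D_h = A/T = 0.286/0.6378 = 0.4484 m.
Froude number Fr = V/√(g·D_h) = 1.477/√(9.81×0.4484) = 0.704, which is less than 1, so the flow is subcritical.

subcritical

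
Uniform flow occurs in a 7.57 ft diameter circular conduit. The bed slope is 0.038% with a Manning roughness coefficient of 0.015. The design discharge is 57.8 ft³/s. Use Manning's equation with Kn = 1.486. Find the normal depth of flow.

y_n = 3.49 ft

Manning's equation rearranged: A R^(2/3) = nQ / (1.486·√S) = 0.015 × 57.8 / (1.486 × √0.00038) = 29.93.
At y = 3.9 ft: A R^(2/3) = 36.21 — over.
At y = 3.02 ft: A R^(2/3) = 23.09 — short.
At y = 3.49 ft: A R^(2/3) = 29.93 — matches.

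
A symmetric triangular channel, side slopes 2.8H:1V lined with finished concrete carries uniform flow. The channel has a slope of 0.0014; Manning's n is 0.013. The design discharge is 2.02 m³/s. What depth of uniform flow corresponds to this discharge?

Manning's equation rearranged: A R^(2/3) = nQ / (1·√S) = 0.013 × 2.02 / (√0.0014) = 0.7018.
At y = 0.819 m: A R^(2/3) = 0.9951 — over.
At y = 0.571 m: A R^(2/3) = 0.3803 — short.
At y = 0.718 m: A R^(2/3) = 0.7005 — ≈ 0.7018.

y_n = 0.718 m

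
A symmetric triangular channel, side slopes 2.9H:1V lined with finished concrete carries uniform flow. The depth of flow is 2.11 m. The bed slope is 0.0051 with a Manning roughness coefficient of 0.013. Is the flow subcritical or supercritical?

supercritical

For a triangular section with side slope z = 2.9: A = zy² = 2.9×2.11² = 12.91 m²; P = 2y√(1+z²) = 2×2.11×3.068 = 12.95 m.
Hydraulic radius R = A/P = 12.91/12.95 = 0.9974 m.
V = (1/n) R^(2/3) √S = (1/0.013) × 0.9974^(2/3) × √0.0051 = 5.484 m/s. Hydraulic depth D_h = A/T = 12.91/12.24 = 1.055 m.
Froude number Fr = V/√(g·D_h) = 5.484/√(9.81×1.055) = 1.7, which is greater than 1, so the flow is supercritical.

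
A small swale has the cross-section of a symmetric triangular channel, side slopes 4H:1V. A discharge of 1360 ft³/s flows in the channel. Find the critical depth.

At critical depth, Q² T / (g A³) = 1, i.e. A³/T = Q²/g = 1360²/32.2 = 57440.
Trying y = 4.82 ft: A³/T = 20810 — low.
Trying y = 7.11 ft: A³/T = 145400 — high.
Trying y = 5.91 ft: A³/T = 57680 — matches.

y_c = 5.91 ft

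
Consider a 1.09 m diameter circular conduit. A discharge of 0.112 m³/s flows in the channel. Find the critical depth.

y_c = 0.18 m

At critical depth, Q² T / (g A³) = 1, i.e. A³/T = Q²/g = 0.112²/9.81 = 0.001279.
At y = 0.222 m: A³/T = 0.002888 — too large.
At y = 0.145 m: A³/T = 0.0005411 — too small.
At y = 0.18 m: A³/T = 0.001268 — ≈ 0.001279.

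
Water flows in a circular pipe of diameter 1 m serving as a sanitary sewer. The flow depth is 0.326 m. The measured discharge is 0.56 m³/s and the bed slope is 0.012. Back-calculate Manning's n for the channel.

For a circular section of diameter D = 1 m at depth y = 0.326 m, the central angle is θ = 2 arccos(1 − 2y/D) = 2.431 rad. Then A = (D²/8)(θ − sin θ) = 0.2223 m² and P = Dθ/2 = 1.215 m.
Hydraulic radius R = A/P = 0.2223/1.215 = 0.1829 m.
Rearranging Manning's equation: n = (1/Q) A R^(2/3) S^(1/2) = (1/0.56) × 0.2223 × 0.1829^(2/3) × √0.012 = 0.014.

n = 0.014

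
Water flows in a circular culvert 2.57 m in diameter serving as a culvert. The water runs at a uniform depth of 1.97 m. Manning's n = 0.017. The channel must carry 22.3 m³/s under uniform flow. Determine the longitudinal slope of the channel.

For a circular section of diameter D = 2.57 m at depth y = 1.97 m, the central angle is θ = 2 arccos(1 − 2y/D) = 4.266 rad. Then A = (D²/8)(θ − sin θ) = 4.267 m² and P = Dθ/2 = 5.482 m.
Hydraulic radius R = A/P = 4.267/5.482 = 0.7784 m.
From Manning's equation, S = [nQ / (1 A R^(2/3))]² = [0.017 × 22.3 / (1 × 4.267 × 0.7784^(2/3))]² = 0.011.

S = 0.011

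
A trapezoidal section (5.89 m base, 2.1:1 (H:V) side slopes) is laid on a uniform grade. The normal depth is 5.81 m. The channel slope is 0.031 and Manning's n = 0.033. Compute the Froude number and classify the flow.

supercritical

With bottom width b = 5.89 m and side slope z = 2.1: A = (b + zy)y = (5.89 + 2.1×5.81)×5.81 = 105.1 m²; P = b + 2y√(1+z²) = 5.89 + 2×5.81×2.326 = 32.92 m.
Hydraulic radius R = A/P = 105.1/32.92 = 3.193 m.
V = (1/n) R^(2/3) √S = (1/0.033) × 3.193^(2/3) × √0.031 = 11.57 m/s. Hydraulic depth D_h = A/T = 105.1/30.29 = 3.47 m.
Froude number Fr = V/√(g·D_h) = 11.57/√(9.81×3.47) = 1.98, which is greater than 1, so the flow is supercritical.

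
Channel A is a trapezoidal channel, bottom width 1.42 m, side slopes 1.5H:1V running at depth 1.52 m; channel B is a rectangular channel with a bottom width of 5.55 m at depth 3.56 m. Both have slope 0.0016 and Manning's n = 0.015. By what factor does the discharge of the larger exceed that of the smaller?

Channel A: With bottom width b = 1.42 m and side slope z = 1.5: A = (b + zy)y = (1.42 + 1.5×1.52)×1.52 = 5.624 m²; P = b + 2y√(1+z²) = 1.42 + 2×1.52×1.803 = 6.9 m. Hydraulic radius R = A/P = 5.624/6.9 = 0.815 m. Q_A = (1/0.015)·5.624·0.815^(2/3)·√0.0016 = 13.09 m³/s.
Channel B: Flow area A = b·y = 5.55 × 3.56 = 19.76 m². Wetted perimeter P = b + 2y = 5.55 + 2×3.56 = 12.67 m. Hydraulic radius R = A/P = 19.76/12.67 = 1.559 m. Q_B = (1/0.015)·19.76·1.559^(2/3)·√0.0016 = 70.85 m³/s.
The larger discharge is 70.85 m³/s and the smaller is 13.09 m³/s; the ratio is 5.41.

5.41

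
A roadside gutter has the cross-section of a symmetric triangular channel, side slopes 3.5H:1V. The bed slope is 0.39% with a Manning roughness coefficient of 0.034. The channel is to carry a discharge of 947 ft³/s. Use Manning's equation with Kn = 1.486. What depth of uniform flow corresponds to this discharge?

Manning's equation rearranged: A R^(2/3) = nQ / (1.486·√S) = 0.034 × 947 / (1.486 × √0.0039) = 347.
Try y = 5.93 ft: A R^(2/3) = 247.5 — short.
Try y = 6.73 ft: A R^(2/3) = 346.8 — ≈ 347.

y_n = 6.73 ft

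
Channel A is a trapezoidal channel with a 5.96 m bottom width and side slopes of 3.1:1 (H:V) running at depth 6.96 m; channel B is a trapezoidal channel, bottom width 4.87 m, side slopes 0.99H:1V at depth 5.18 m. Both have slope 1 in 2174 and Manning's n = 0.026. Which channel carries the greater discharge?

Channel A: With bottom width b = 5.96 m and side slope z = 3.1: A = (b + zy)y = (5.96 + 3.1×6.96)×6.96 = 191.7 m²; P = b + 2y√(1+z²) = 5.96 + 2×6.96×3.257 = 51.3 m. Hydraulic radius R = A/P = 191.7/51.3 = 3.736 m. Q_A = (1/0.026)·191.7·3.736^(2/3)·√0.00046 = 380.6 m³/s.
Channel B: With bottom width b = 4.87 m and side slope z = 0.99: A = (b + zy)y = (4.87 + 0.99×5.18)×5.18 = 51.79 m²; P = b + 2y√(1+z²) = 4.87 + 2×5.18×1.407 = 19.45 m. Hydraulic radius R = A/P = 51.79/19.45 = 2.663 m. Q_B = (1/0.026)·51.79·2.663^(2/3)·√0.00046 = 82.08 m³/s.
Q_A = 380.6 m³/s vs Q_B = 82.08 m³/s, so channel A carries more.

channel A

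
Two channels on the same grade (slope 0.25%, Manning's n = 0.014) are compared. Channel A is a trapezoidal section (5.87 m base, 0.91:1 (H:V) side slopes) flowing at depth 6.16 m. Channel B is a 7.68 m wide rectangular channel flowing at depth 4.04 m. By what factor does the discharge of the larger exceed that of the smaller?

3.11

Channel A: With bottom width b = 5.87 m and side slope z = 0.91: A = (b + zy)y = (5.87 + 0.91×6.16)×6.16 = 70.69 m²; P = b + 2y√(1+z²) = 5.87 + 2×6.16×1.352 = 22.53 m. Hydraulic radius R = A/P = 70.69/22.53 = 3.138 m. Q_A = (1/0.014)·70.69·3.138^(2/3)·√0.0025 = 541.1 m³/s.
Channel B: Flow area A = b·y = 7.68 × 4.04 = 31.03 m². Wetted perimeter P = b + 2y = 7.68 + 2×4.04 = 15.76 m. Hydraulic radius R = A/P = 31.03/15.76 = 1.969 m. Q_B = (1/0.014)·31.03·1.969^(2/3)·√0.0025 = 174.1 m³/s.
The larger discharge is 541.1 m³/s and the smaller is 174.1 m³/s; the ratio is 3.11.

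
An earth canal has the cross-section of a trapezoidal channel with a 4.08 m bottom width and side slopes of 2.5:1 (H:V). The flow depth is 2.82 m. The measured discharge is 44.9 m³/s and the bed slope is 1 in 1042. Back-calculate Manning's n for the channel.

With bottom width b = 4.08 m and side slope z = 2.5: A = (b + zy)y = (4.08 + 2.5×2.82)×2.82 = 31.39 m²; P = b + 2y√(1+z²) = 4.08 + 2×2.82×2.693 = 19.27 m.
Hydraulic radius R = A/P = 31.39/19.27 = 1.629 m.
Rearranging Manning's equation: n = (1/Q) A R^(2/3) S^(1/2) = (1/44.9) × 31.39 × 1.629^(2/3) × √0.0009597 = 0.03.

n = 0.03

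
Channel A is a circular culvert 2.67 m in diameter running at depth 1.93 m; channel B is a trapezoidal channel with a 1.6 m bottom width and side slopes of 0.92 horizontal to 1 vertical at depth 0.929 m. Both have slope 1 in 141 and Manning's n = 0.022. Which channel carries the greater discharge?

channel A

Channel A: For a circular section of diameter D = 2.67 m at depth y = 1.93 m, the central angle is θ = 2 arccos(1 − 2y/D) = 4.065 rad. Then A = (D²/8)(θ − sin θ) = 4.334 m² and P = Dθ/2 = 5.427 m. Hydraulic radius R = A/P = 4.334/5.427 = 0.7985 m. Q_A = (1/0.022)·4.334·0.7985^(2/3)·√0.007092 = 14.28 m³/s.
Channel B: With bottom width b = 1.6 m and side slope z = 0.92: A = (b + zy)y = (1.6 + 0.92×0.929)×0.929 = 2.28 m²; P = b + 2y√(1+z²) = 1.6 + 2×0.929×1.359 = 4.125 m. Hydraulic radius R = A/P = 2.28/4.125 = 0.5529 m. Q_B = (1/0.022)·2.28·0.5529^(2/3)·√0.007092 = 5.88 m³/s.
Q_A = 14.28 m³/s vs Q_B = 5.88 m³/s, so channel A carries more.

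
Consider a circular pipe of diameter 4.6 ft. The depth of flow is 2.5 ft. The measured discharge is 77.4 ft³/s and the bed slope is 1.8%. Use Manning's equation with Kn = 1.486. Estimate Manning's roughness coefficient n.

For a circular section of diameter D = 4.6 ft at depth y = 2.5 ft, the central angle is θ = 2 arccos(1 − 2y/D) = 3.316 rad. Then A = (D²/8)(θ − sin θ) = 9.228 ft² and P = Dθ/2 = 7.626 ft.
Hydraulic radius R = A/P = 9.228/7.626 = 1.21 ft.
Rearranging Manning's equation: n = (1.486/Q) A R^(2/3) S^(1/2) = (1.486/77.4) × 9.228 × 1.21^(2/3) × √0.018 = 0.027.

n = 0.027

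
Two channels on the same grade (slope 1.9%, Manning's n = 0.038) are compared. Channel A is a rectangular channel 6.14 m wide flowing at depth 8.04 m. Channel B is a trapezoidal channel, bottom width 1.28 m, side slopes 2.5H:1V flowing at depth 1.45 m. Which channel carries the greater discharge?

channel A

Channel A: Flow area A = b·y = 6.14 × 8.04 = 49.37 m². Wetted perimeter P = b + 2y = 6.14 + 2×8.04 = 22.22 m. Hydraulic radius R = A/P = 49.37/22.22 = 2.222 m. Q_A = (1/0.038)·49.37·2.222^(2/3)·√0.019 = 304.9 m³/s.
Channel B: With bottom width b = 1.28 m and side slope z = 2.5: A = (b + zy)y = (1.28 + 2.5×1.45)×1.45 = 7.112 m²; P = b + 2y√(1+z²) = 1.28 + 2×1.45×2.693 = 9.088 m. Hydraulic radius R = A/P = 7.112/9.088 = 0.7826 m. Q_B = (1/0.038)·7.112·0.7826^(2/3)·√0.019 = 21.91 m³/s.
Q_A = 304.9 m³/s vs Q_B = 21.91 m³/s, so channel A carries more.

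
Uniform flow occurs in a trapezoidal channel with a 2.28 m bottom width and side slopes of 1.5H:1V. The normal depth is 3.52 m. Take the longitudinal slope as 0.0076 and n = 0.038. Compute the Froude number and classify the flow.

subcritical

With bottom width b = 2.28 m and side slope z = 1.5: A = (b + zy)y = (2.28 + 1.5×3.52)×3.52 = 26.61 m²; P = b + 2y√(1+z²) = 2.28 + 2×3.52×1.803 = 14.97 m.
Hydraulic radius R = A/P = 26.61/14.97 = 1.777 m.
V = (1/n) R^(2/3) √S = (1/0.038) × 1.777^(2/3) × √0.0076 = 3.366 m/s. Hydraulic depth D_h = A/T = 26.61/12.84 = 2.073 m.
Froude number Fr = V/√(g·D_h) = 3.366/√(9.81×2.073) = 0.747, which is less than 1, so the flow is subcritical.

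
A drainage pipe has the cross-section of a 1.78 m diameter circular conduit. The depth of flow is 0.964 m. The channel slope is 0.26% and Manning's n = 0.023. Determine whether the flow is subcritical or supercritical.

For a circular section of diameter D = 1.78 m at depth y = 0.964 m, the central angle is θ = 2 arccos(1 − 2y/D) = 3.308 rad. Then A = (D²/8)(θ − sin θ) = 1.376 m² and P = Dθ/2 = 2.944 m.
Hydraulic radius R = A/P = 1.376/2.944 = 0.4673 m.
V = (1/n) R^(2/3) √S = (1/0.023) × 0.4673^(2/3) × √0.0026 = 1.335 m/s. Hydraulic depth D_h = A/T = 1.376/1.774 = 0.7756 m.
Froude number Fr = V/√(g·D_h) = 1.335/√(9.81×0.7756) = 0.484, which is less than 1, so the flow is subcritical.

subcritical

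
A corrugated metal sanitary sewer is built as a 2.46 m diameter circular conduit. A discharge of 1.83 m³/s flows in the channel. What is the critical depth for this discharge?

At critical depth, Q² T / (g A³) = 1, i.e. A³/T = Q²/g = 1.83²/9.81 = 0.3414.
Trying y = 0.515 m: A³/T = 0.1883 — short.
Trying y = 0.741 m: A³/T = 0.7771 — over.
Trying y = 0.6 m: A³/T = 0.342 — ≈ 0.3414.

y_c = 0.6 m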